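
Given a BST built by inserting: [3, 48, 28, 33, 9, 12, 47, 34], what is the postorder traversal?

Tree insertion order: [3, 48, 28, 33, 9, 12, 47, 34]
Tree (level-order array): [3, None, 48, 28, None, 9, 33, None, 12, None, 47, None, None, 34]
Postorder traversal: [12, 9, 34, 47, 33, 28, 48, 3]


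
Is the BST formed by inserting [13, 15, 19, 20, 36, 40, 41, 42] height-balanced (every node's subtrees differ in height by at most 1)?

Tree (level-order array): [13, None, 15, None, 19, None, 20, None, 36, None, 40, None, 41, None, 42]
Definition: a tree is height-balanced if, at every node, |h(left) - h(right)| <= 1 (empty subtree has height -1).
Bottom-up per-node check:
  node 42: h_left=-1, h_right=-1, diff=0 [OK], height=0
  node 41: h_left=-1, h_right=0, diff=1 [OK], height=1
  node 40: h_left=-1, h_right=1, diff=2 [FAIL (|-1-1|=2 > 1)], height=2
  node 36: h_left=-1, h_right=2, diff=3 [FAIL (|-1-2|=3 > 1)], height=3
  node 20: h_left=-1, h_right=3, diff=4 [FAIL (|-1-3|=4 > 1)], height=4
  node 19: h_left=-1, h_right=4, diff=5 [FAIL (|-1-4|=5 > 1)], height=5
  node 15: h_left=-1, h_right=5, diff=6 [FAIL (|-1-5|=6 > 1)], height=6
  node 13: h_left=-1, h_right=6, diff=7 [FAIL (|-1-6|=7 > 1)], height=7
Node 40 violates the condition: |-1 - 1| = 2 > 1.
Result: Not balanced


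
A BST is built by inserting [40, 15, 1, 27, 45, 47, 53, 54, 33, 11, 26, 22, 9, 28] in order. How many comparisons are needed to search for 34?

Search path for 34: 40 -> 15 -> 27 -> 33
Found: False
Comparisons: 4


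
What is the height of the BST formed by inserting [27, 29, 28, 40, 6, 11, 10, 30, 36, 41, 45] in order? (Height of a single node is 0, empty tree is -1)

Insertion order: [27, 29, 28, 40, 6, 11, 10, 30, 36, 41, 45]
Tree (level-order array): [27, 6, 29, None, 11, 28, 40, 10, None, None, None, 30, 41, None, None, None, 36, None, 45]
Compute height bottom-up (empty subtree = -1):
  height(10) = 1 + max(-1, -1) = 0
  height(11) = 1 + max(0, -1) = 1
  height(6) = 1 + max(-1, 1) = 2
  height(28) = 1 + max(-1, -1) = 0
  height(36) = 1 + max(-1, -1) = 0
  height(30) = 1 + max(-1, 0) = 1
  height(45) = 1 + max(-1, -1) = 0
  height(41) = 1 + max(-1, 0) = 1
  height(40) = 1 + max(1, 1) = 2
  height(29) = 1 + max(0, 2) = 3
  height(27) = 1 + max(2, 3) = 4
Height = 4


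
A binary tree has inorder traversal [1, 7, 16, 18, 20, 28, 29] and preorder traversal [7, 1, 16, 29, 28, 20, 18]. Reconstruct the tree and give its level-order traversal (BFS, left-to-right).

Inorder:  [1, 7, 16, 18, 20, 28, 29]
Preorder: [7, 1, 16, 29, 28, 20, 18]
Algorithm: preorder visits root first, so consume preorder in order;
for each root, split the current inorder slice at that value into
left-subtree inorder and right-subtree inorder, then recurse.
Recursive splits:
  root=7; inorder splits into left=[1], right=[16, 18, 20, 28, 29]
  root=1; inorder splits into left=[], right=[]
  root=16; inorder splits into left=[], right=[18, 20, 28, 29]
  root=29; inorder splits into left=[18, 20, 28], right=[]
  root=28; inorder splits into left=[18, 20], right=[]
  root=20; inorder splits into left=[18], right=[]
  root=18; inorder splits into left=[], right=[]
Reconstructed level-order: [7, 1, 16, 29, 28, 20, 18]


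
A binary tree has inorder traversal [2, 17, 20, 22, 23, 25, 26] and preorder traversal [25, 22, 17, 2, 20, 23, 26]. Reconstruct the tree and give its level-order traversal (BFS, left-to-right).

Inorder:  [2, 17, 20, 22, 23, 25, 26]
Preorder: [25, 22, 17, 2, 20, 23, 26]
Algorithm: preorder visits root first, so consume preorder in order;
for each root, split the current inorder slice at that value into
left-subtree inorder and right-subtree inorder, then recurse.
Recursive splits:
  root=25; inorder splits into left=[2, 17, 20, 22, 23], right=[26]
  root=22; inorder splits into left=[2, 17, 20], right=[23]
  root=17; inorder splits into left=[2], right=[20]
  root=2; inorder splits into left=[], right=[]
  root=20; inorder splits into left=[], right=[]
  root=23; inorder splits into left=[], right=[]
  root=26; inorder splits into left=[], right=[]
Reconstructed level-order: [25, 22, 26, 17, 23, 2, 20]


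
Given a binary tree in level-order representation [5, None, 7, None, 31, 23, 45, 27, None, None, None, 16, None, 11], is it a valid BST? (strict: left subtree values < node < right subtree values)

Level-order array: [5, None, 7, None, 31, 23, 45, 27, None, None, None, 16, None, 11]
Validate using subtree bounds (lo, hi): at each node, require lo < value < hi,
then recurse left with hi=value and right with lo=value.
Preorder trace (stopping at first violation):
  at node 5 with bounds (-inf, +inf): OK
  at node 7 with bounds (5, +inf): OK
  at node 31 with bounds (7, +inf): OK
  at node 23 with bounds (7, 31): OK
  at node 27 with bounds (7, 23): VIOLATION
Node 27 violates its bound: not (7 < 27 < 23).
Result: Not a valid BST


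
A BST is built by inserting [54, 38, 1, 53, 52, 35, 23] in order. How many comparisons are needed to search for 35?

Search path for 35: 54 -> 38 -> 1 -> 35
Found: True
Comparisons: 4


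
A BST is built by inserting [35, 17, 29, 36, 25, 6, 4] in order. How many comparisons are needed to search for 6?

Search path for 6: 35 -> 17 -> 6
Found: True
Comparisons: 3


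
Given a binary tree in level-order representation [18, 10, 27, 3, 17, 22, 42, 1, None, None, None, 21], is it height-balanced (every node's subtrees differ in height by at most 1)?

Tree (level-order array): [18, 10, 27, 3, 17, 22, 42, 1, None, None, None, 21]
Definition: a tree is height-balanced if, at every node, |h(left) - h(right)| <= 1 (empty subtree has height -1).
Bottom-up per-node check:
  node 1: h_left=-1, h_right=-1, diff=0 [OK], height=0
  node 3: h_left=0, h_right=-1, diff=1 [OK], height=1
  node 17: h_left=-1, h_right=-1, diff=0 [OK], height=0
  node 10: h_left=1, h_right=0, diff=1 [OK], height=2
  node 21: h_left=-1, h_right=-1, diff=0 [OK], height=0
  node 22: h_left=0, h_right=-1, diff=1 [OK], height=1
  node 42: h_left=-1, h_right=-1, diff=0 [OK], height=0
  node 27: h_left=1, h_right=0, diff=1 [OK], height=2
  node 18: h_left=2, h_right=2, diff=0 [OK], height=3
All nodes satisfy the balance condition.
Result: Balanced


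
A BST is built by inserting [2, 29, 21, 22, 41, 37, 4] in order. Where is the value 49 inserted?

Starting tree (level order): [2, None, 29, 21, 41, 4, 22, 37]
Insertion path: 2 -> 29 -> 41
Result: insert 49 as right child of 41
Final tree (level order): [2, None, 29, 21, 41, 4, 22, 37, 49]


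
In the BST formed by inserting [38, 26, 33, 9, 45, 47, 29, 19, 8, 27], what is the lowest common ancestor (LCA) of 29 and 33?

Tree insertion order: [38, 26, 33, 9, 45, 47, 29, 19, 8, 27]
Tree (level-order array): [38, 26, 45, 9, 33, None, 47, 8, 19, 29, None, None, None, None, None, None, None, 27]
In a BST, the LCA of p=29, q=33 is the first node v on the
root-to-leaf path with p <= v <= q (go left if both < v, right if both > v).
Walk from root:
  at 38: both 29 and 33 < 38, go left
  at 26: both 29 and 33 > 26, go right
  at 33: 29 <= 33 <= 33, this is the LCA
LCA = 33


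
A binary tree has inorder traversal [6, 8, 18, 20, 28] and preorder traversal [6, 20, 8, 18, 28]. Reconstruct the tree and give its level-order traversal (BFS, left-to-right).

Inorder:  [6, 8, 18, 20, 28]
Preorder: [6, 20, 8, 18, 28]
Algorithm: preorder visits root first, so consume preorder in order;
for each root, split the current inorder slice at that value into
left-subtree inorder and right-subtree inorder, then recurse.
Recursive splits:
  root=6; inorder splits into left=[], right=[8, 18, 20, 28]
  root=20; inorder splits into left=[8, 18], right=[28]
  root=8; inorder splits into left=[], right=[18]
  root=18; inorder splits into left=[], right=[]
  root=28; inorder splits into left=[], right=[]
Reconstructed level-order: [6, 20, 8, 28, 18]


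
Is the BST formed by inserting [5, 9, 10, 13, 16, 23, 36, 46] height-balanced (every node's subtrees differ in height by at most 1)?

Tree (level-order array): [5, None, 9, None, 10, None, 13, None, 16, None, 23, None, 36, None, 46]
Definition: a tree is height-balanced if, at every node, |h(left) - h(right)| <= 1 (empty subtree has height -1).
Bottom-up per-node check:
  node 46: h_left=-1, h_right=-1, diff=0 [OK], height=0
  node 36: h_left=-1, h_right=0, diff=1 [OK], height=1
  node 23: h_left=-1, h_right=1, diff=2 [FAIL (|-1-1|=2 > 1)], height=2
  node 16: h_left=-1, h_right=2, diff=3 [FAIL (|-1-2|=3 > 1)], height=3
  node 13: h_left=-1, h_right=3, diff=4 [FAIL (|-1-3|=4 > 1)], height=4
  node 10: h_left=-1, h_right=4, diff=5 [FAIL (|-1-4|=5 > 1)], height=5
  node 9: h_left=-1, h_right=5, diff=6 [FAIL (|-1-5|=6 > 1)], height=6
  node 5: h_left=-1, h_right=6, diff=7 [FAIL (|-1-6|=7 > 1)], height=7
Node 23 violates the condition: |-1 - 1| = 2 > 1.
Result: Not balanced


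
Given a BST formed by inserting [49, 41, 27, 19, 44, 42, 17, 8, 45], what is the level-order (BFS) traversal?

Tree insertion order: [49, 41, 27, 19, 44, 42, 17, 8, 45]
Tree (level-order array): [49, 41, None, 27, 44, 19, None, 42, 45, 17, None, None, None, None, None, 8]
BFS from the root, enqueuing left then right child of each popped node:
  queue [49] -> pop 49, enqueue [41], visited so far: [49]
  queue [41] -> pop 41, enqueue [27, 44], visited so far: [49, 41]
  queue [27, 44] -> pop 27, enqueue [19], visited so far: [49, 41, 27]
  queue [44, 19] -> pop 44, enqueue [42, 45], visited so far: [49, 41, 27, 44]
  queue [19, 42, 45] -> pop 19, enqueue [17], visited so far: [49, 41, 27, 44, 19]
  queue [42, 45, 17] -> pop 42, enqueue [none], visited so far: [49, 41, 27, 44, 19, 42]
  queue [45, 17] -> pop 45, enqueue [none], visited so far: [49, 41, 27, 44, 19, 42, 45]
  queue [17] -> pop 17, enqueue [8], visited so far: [49, 41, 27, 44, 19, 42, 45, 17]
  queue [8] -> pop 8, enqueue [none], visited so far: [49, 41, 27, 44, 19, 42, 45, 17, 8]
Result: [49, 41, 27, 44, 19, 42, 45, 17, 8]


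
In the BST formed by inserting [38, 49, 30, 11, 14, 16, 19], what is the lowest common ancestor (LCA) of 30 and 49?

Tree insertion order: [38, 49, 30, 11, 14, 16, 19]
Tree (level-order array): [38, 30, 49, 11, None, None, None, None, 14, None, 16, None, 19]
In a BST, the LCA of p=30, q=49 is the first node v on the
root-to-leaf path with p <= v <= q (go left if both < v, right if both > v).
Walk from root:
  at 38: 30 <= 38 <= 49, this is the LCA
LCA = 38


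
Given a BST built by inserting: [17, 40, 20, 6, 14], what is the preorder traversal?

Tree insertion order: [17, 40, 20, 6, 14]
Tree (level-order array): [17, 6, 40, None, 14, 20]
Preorder traversal: [17, 6, 14, 40, 20]


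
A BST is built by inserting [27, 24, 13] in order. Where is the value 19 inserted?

Starting tree (level order): [27, 24, None, 13]
Insertion path: 27 -> 24 -> 13
Result: insert 19 as right child of 13
Final tree (level order): [27, 24, None, 13, None, None, 19]


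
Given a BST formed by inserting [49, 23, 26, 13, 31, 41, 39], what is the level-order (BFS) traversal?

Tree insertion order: [49, 23, 26, 13, 31, 41, 39]
Tree (level-order array): [49, 23, None, 13, 26, None, None, None, 31, None, 41, 39]
BFS from the root, enqueuing left then right child of each popped node:
  queue [49] -> pop 49, enqueue [23], visited so far: [49]
  queue [23] -> pop 23, enqueue [13, 26], visited so far: [49, 23]
  queue [13, 26] -> pop 13, enqueue [none], visited so far: [49, 23, 13]
  queue [26] -> pop 26, enqueue [31], visited so far: [49, 23, 13, 26]
  queue [31] -> pop 31, enqueue [41], visited so far: [49, 23, 13, 26, 31]
  queue [41] -> pop 41, enqueue [39], visited so far: [49, 23, 13, 26, 31, 41]
  queue [39] -> pop 39, enqueue [none], visited so far: [49, 23, 13, 26, 31, 41, 39]
Result: [49, 23, 13, 26, 31, 41, 39]


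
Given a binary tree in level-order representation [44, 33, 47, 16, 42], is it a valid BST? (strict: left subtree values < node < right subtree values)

Level-order array: [44, 33, 47, 16, 42]
Validate using subtree bounds (lo, hi): at each node, require lo < value < hi,
then recurse left with hi=value and right with lo=value.
Preorder trace (stopping at first violation):
  at node 44 with bounds (-inf, +inf): OK
  at node 33 with bounds (-inf, 44): OK
  at node 16 with bounds (-inf, 33): OK
  at node 42 with bounds (33, 44): OK
  at node 47 with bounds (44, +inf): OK
No violation found at any node.
Result: Valid BST


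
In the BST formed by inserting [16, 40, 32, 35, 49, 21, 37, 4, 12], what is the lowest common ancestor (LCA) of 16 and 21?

Tree insertion order: [16, 40, 32, 35, 49, 21, 37, 4, 12]
Tree (level-order array): [16, 4, 40, None, 12, 32, 49, None, None, 21, 35, None, None, None, None, None, 37]
In a BST, the LCA of p=16, q=21 is the first node v on the
root-to-leaf path with p <= v <= q (go left if both < v, right if both > v).
Walk from root:
  at 16: 16 <= 16 <= 21, this is the LCA
LCA = 16


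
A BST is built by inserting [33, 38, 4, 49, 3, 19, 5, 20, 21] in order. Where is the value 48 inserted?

Starting tree (level order): [33, 4, 38, 3, 19, None, 49, None, None, 5, 20, None, None, None, None, None, 21]
Insertion path: 33 -> 38 -> 49
Result: insert 48 as left child of 49
Final tree (level order): [33, 4, 38, 3, 19, None, 49, None, None, 5, 20, 48, None, None, None, None, 21]


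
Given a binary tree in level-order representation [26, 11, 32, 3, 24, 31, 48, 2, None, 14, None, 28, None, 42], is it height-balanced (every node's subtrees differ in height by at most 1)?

Tree (level-order array): [26, 11, 32, 3, 24, 31, 48, 2, None, 14, None, 28, None, 42]
Definition: a tree is height-balanced if, at every node, |h(left) - h(right)| <= 1 (empty subtree has height -1).
Bottom-up per-node check:
  node 2: h_left=-1, h_right=-1, diff=0 [OK], height=0
  node 3: h_left=0, h_right=-1, diff=1 [OK], height=1
  node 14: h_left=-1, h_right=-1, diff=0 [OK], height=0
  node 24: h_left=0, h_right=-1, diff=1 [OK], height=1
  node 11: h_left=1, h_right=1, diff=0 [OK], height=2
  node 28: h_left=-1, h_right=-1, diff=0 [OK], height=0
  node 31: h_left=0, h_right=-1, diff=1 [OK], height=1
  node 42: h_left=-1, h_right=-1, diff=0 [OK], height=0
  node 48: h_left=0, h_right=-1, diff=1 [OK], height=1
  node 32: h_left=1, h_right=1, diff=0 [OK], height=2
  node 26: h_left=2, h_right=2, diff=0 [OK], height=3
All nodes satisfy the balance condition.
Result: Balanced


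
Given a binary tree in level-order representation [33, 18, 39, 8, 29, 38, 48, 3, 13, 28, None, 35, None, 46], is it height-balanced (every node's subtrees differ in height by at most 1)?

Tree (level-order array): [33, 18, 39, 8, 29, 38, 48, 3, 13, 28, None, 35, None, 46]
Definition: a tree is height-balanced if, at every node, |h(left) - h(right)| <= 1 (empty subtree has height -1).
Bottom-up per-node check:
  node 3: h_left=-1, h_right=-1, diff=0 [OK], height=0
  node 13: h_left=-1, h_right=-1, diff=0 [OK], height=0
  node 8: h_left=0, h_right=0, diff=0 [OK], height=1
  node 28: h_left=-1, h_right=-1, diff=0 [OK], height=0
  node 29: h_left=0, h_right=-1, diff=1 [OK], height=1
  node 18: h_left=1, h_right=1, diff=0 [OK], height=2
  node 35: h_left=-1, h_right=-1, diff=0 [OK], height=0
  node 38: h_left=0, h_right=-1, diff=1 [OK], height=1
  node 46: h_left=-1, h_right=-1, diff=0 [OK], height=0
  node 48: h_left=0, h_right=-1, diff=1 [OK], height=1
  node 39: h_left=1, h_right=1, diff=0 [OK], height=2
  node 33: h_left=2, h_right=2, diff=0 [OK], height=3
All nodes satisfy the balance condition.
Result: Balanced


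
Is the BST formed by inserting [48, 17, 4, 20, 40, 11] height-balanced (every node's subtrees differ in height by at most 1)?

Tree (level-order array): [48, 17, None, 4, 20, None, 11, None, 40]
Definition: a tree is height-balanced if, at every node, |h(left) - h(right)| <= 1 (empty subtree has height -1).
Bottom-up per-node check:
  node 11: h_left=-1, h_right=-1, diff=0 [OK], height=0
  node 4: h_left=-1, h_right=0, diff=1 [OK], height=1
  node 40: h_left=-1, h_right=-1, diff=0 [OK], height=0
  node 20: h_left=-1, h_right=0, diff=1 [OK], height=1
  node 17: h_left=1, h_right=1, diff=0 [OK], height=2
  node 48: h_left=2, h_right=-1, diff=3 [FAIL (|2--1|=3 > 1)], height=3
Node 48 violates the condition: |2 - -1| = 3 > 1.
Result: Not balanced


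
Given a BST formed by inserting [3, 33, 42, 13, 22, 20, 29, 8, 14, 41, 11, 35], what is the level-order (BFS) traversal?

Tree insertion order: [3, 33, 42, 13, 22, 20, 29, 8, 14, 41, 11, 35]
Tree (level-order array): [3, None, 33, 13, 42, 8, 22, 41, None, None, 11, 20, 29, 35, None, None, None, 14]
BFS from the root, enqueuing left then right child of each popped node:
  queue [3] -> pop 3, enqueue [33], visited so far: [3]
  queue [33] -> pop 33, enqueue [13, 42], visited so far: [3, 33]
  queue [13, 42] -> pop 13, enqueue [8, 22], visited so far: [3, 33, 13]
  queue [42, 8, 22] -> pop 42, enqueue [41], visited so far: [3, 33, 13, 42]
  queue [8, 22, 41] -> pop 8, enqueue [11], visited so far: [3, 33, 13, 42, 8]
  queue [22, 41, 11] -> pop 22, enqueue [20, 29], visited so far: [3, 33, 13, 42, 8, 22]
  queue [41, 11, 20, 29] -> pop 41, enqueue [35], visited so far: [3, 33, 13, 42, 8, 22, 41]
  queue [11, 20, 29, 35] -> pop 11, enqueue [none], visited so far: [3, 33, 13, 42, 8, 22, 41, 11]
  queue [20, 29, 35] -> pop 20, enqueue [14], visited so far: [3, 33, 13, 42, 8, 22, 41, 11, 20]
  queue [29, 35, 14] -> pop 29, enqueue [none], visited so far: [3, 33, 13, 42, 8, 22, 41, 11, 20, 29]
  queue [35, 14] -> pop 35, enqueue [none], visited so far: [3, 33, 13, 42, 8, 22, 41, 11, 20, 29, 35]
  queue [14] -> pop 14, enqueue [none], visited so far: [3, 33, 13, 42, 8, 22, 41, 11, 20, 29, 35, 14]
Result: [3, 33, 13, 42, 8, 22, 41, 11, 20, 29, 35, 14]


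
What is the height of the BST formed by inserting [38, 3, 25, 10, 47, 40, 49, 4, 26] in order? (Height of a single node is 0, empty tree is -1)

Insertion order: [38, 3, 25, 10, 47, 40, 49, 4, 26]
Tree (level-order array): [38, 3, 47, None, 25, 40, 49, 10, 26, None, None, None, None, 4]
Compute height bottom-up (empty subtree = -1):
  height(4) = 1 + max(-1, -1) = 0
  height(10) = 1 + max(0, -1) = 1
  height(26) = 1 + max(-1, -1) = 0
  height(25) = 1 + max(1, 0) = 2
  height(3) = 1 + max(-1, 2) = 3
  height(40) = 1 + max(-1, -1) = 0
  height(49) = 1 + max(-1, -1) = 0
  height(47) = 1 + max(0, 0) = 1
  height(38) = 1 + max(3, 1) = 4
Height = 4


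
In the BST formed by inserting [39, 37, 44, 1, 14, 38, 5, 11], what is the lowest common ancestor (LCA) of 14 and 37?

Tree insertion order: [39, 37, 44, 1, 14, 38, 5, 11]
Tree (level-order array): [39, 37, 44, 1, 38, None, None, None, 14, None, None, 5, None, None, 11]
In a BST, the LCA of p=14, q=37 is the first node v on the
root-to-leaf path with p <= v <= q (go left if both < v, right if both > v).
Walk from root:
  at 39: both 14 and 37 < 39, go left
  at 37: 14 <= 37 <= 37, this is the LCA
LCA = 37


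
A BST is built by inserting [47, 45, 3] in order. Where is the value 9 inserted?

Starting tree (level order): [47, 45, None, 3]
Insertion path: 47 -> 45 -> 3
Result: insert 9 as right child of 3
Final tree (level order): [47, 45, None, 3, None, None, 9]


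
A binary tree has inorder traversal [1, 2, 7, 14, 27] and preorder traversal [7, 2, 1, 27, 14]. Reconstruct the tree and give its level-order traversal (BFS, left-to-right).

Inorder:  [1, 2, 7, 14, 27]
Preorder: [7, 2, 1, 27, 14]
Algorithm: preorder visits root first, so consume preorder in order;
for each root, split the current inorder slice at that value into
left-subtree inorder and right-subtree inorder, then recurse.
Recursive splits:
  root=7; inorder splits into left=[1, 2], right=[14, 27]
  root=2; inorder splits into left=[1], right=[]
  root=1; inorder splits into left=[], right=[]
  root=27; inorder splits into left=[14], right=[]
  root=14; inorder splits into left=[], right=[]
Reconstructed level-order: [7, 2, 27, 1, 14]


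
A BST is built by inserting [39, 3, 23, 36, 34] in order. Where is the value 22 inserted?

Starting tree (level order): [39, 3, None, None, 23, None, 36, 34]
Insertion path: 39 -> 3 -> 23
Result: insert 22 as left child of 23
Final tree (level order): [39, 3, None, None, 23, 22, 36, None, None, 34]


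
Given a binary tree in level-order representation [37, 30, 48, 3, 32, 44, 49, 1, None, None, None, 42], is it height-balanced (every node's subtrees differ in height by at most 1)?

Tree (level-order array): [37, 30, 48, 3, 32, 44, 49, 1, None, None, None, 42]
Definition: a tree is height-balanced if, at every node, |h(left) - h(right)| <= 1 (empty subtree has height -1).
Bottom-up per-node check:
  node 1: h_left=-1, h_right=-1, diff=0 [OK], height=0
  node 3: h_left=0, h_right=-1, diff=1 [OK], height=1
  node 32: h_left=-1, h_right=-1, diff=0 [OK], height=0
  node 30: h_left=1, h_right=0, diff=1 [OK], height=2
  node 42: h_left=-1, h_right=-1, diff=0 [OK], height=0
  node 44: h_left=0, h_right=-1, diff=1 [OK], height=1
  node 49: h_left=-1, h_right=-1, diff=0 [OK], height=0
  node 48: h_left=1, h_right=0, diff=1 [OK], height=2
  node 37: h_left=2, h_right=2, diff=0 [OK], height=3
All nodes satisfy the balance condition.
Result: Balanced


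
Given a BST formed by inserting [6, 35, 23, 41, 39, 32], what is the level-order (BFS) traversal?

Tree insertion order: [6, 35, 23, 41, 39, 32]
Tree (level-order array): [6, None, 35, 23, 41, None, 32, 39]
BFS from the root, enqueuing left then right child of each popped node:
  queue [6] -> pop 6, enqueue [35], visited so far: [6]
  queue [35] -> pop 35, enqueue [23, 41], visited so far: [6, 35]
  queue [23, 41] -> pop 23, enqueue [32], visited so far: [6, 35, 23]
  queue [41, 32] -> pop 41, enqueue [39], visited so far: [6, 35, 23, 41]
  queue [32, 39] -> pop 32, enqueue [none], visited so far: [6, 35, 23, 41, 32]
  queue [39] -> pop 39, enqueue [none], visited so far: [6, 35, 23, 41, 32, 39]
Result: [6, 35, 23, 41, 32, 39]


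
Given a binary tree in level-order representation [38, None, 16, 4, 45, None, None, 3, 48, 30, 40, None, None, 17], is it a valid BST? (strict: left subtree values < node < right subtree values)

Level-order array: [38, None, 16, 4, 45, None, None, 3, 48, 30, 40, None, None, 17]
Validate using subtree bounds (lo, hi): at each node, require lo < value < hi,
then recurse left with hi=value and right with lo=value.
Preorder trace (stopping at first violation):
  at node 38 with bounds (-inf, +inf): OK
  at node 16 with bounds (38, +inf): VIOLATION
Node 16 violates its bound: not (38 < 16 < +inf).
Result: Not a valid BST


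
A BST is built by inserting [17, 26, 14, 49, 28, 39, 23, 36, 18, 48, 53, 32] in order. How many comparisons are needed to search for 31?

Search path for 31: 17 -> 26 -> 49 -> 28 -> 39 -> 36 -> 32
Found: False
Comparisons: 7


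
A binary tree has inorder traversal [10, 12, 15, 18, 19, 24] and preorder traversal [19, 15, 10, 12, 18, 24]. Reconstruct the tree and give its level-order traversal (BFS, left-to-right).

Inorder:  [10, 12, 15, 18, 19, 24]
Preorder: [19, 15, 10, 12, 18, 24]
Algorithm: preorder visits root first, so consume preorder in order;
for each root, split the current inorder slice at that value into
left-subtree inorder and right-subtree inorder, then recurse.
Recursive splits:
  root=19; inorder splits into left=[10, 12, 15, 18], right=[24]
  root=15; inorder splits into left=[10, 12], right=[18]
  root=10; inorder splits into left=[], right=[12]
  root=12; inorder splits into left=[], right=[]
  root=18; inorder splits into left=[], right=[]
  root=24; inorder splits into left=[], right=[]
Reconstructed level-order: [19, 15, 24, 10, 18, 12]


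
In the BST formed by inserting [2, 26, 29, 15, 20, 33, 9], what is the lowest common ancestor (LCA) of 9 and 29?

Tree insertion order: [2, 26, 29, 15, 20, 33, 9]
Tree (level-order array): [2, None, 26, 15, 29, 9, 20, None, 33]
In a BST, the LCA of p=9, q=29 is the first node v on the
root-to-leaf path with p <= v <= q (go left if both < v, right if both > v).
Walk from root:
  at 2: both 9 and 29 > 2, go right
  at 26: 9 <= 26 <= 29, this is the LCA
LCA = 26


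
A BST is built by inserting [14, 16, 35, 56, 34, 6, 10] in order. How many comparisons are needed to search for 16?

Search path for 16: 14 -> 16
Found: True
Comparisons: 2


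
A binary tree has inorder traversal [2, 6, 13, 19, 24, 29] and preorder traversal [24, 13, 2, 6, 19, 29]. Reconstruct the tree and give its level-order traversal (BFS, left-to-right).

Inorder:  [2, 6, 13, 19, 24, 29]
Preorder: [24, 13, 2, 6, 19, 29]
Algorithm: preorder visits root first, so consume preorder in order;
for each root, split the current inorder slice at that value into
left-subtree inorder and right-subtree inorder, then recurse.
Recursive splits:
  root=24; inorder splits into left=[2, 6, 13, 19], right=[29]
  root=13; inorder splits into left=[2, 6], right=[19]
  root=2; inorder splits into left=[], right=[6]
  root=6; inorder splits into left=[], right=[]
  root=19; inorder splits into left=[], right=[]
  root=29; inorder splits into left=[], right=[]
Reconstructed level-order: [24, 13, 29, 2, 19, 6]


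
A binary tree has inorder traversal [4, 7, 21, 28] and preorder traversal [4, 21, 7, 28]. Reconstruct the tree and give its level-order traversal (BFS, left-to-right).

Inorder:  [4, 7, 21, 28]
Preorder: [4, 21, 7, 28]
Algorithm: preorder visits root first, so consume preorder in order;
for each root, split the current inorder slice at that value into
left-subtree inorder and right-subtree inorder, then recurse.
Recursive splits:
  root=4; inorder splits into left=[], right=[7, 21, 28]
  root=21; inorder splits into left=[7], right=[28]
  root=7; inorder splits into left=[], right=[]
  root=28; inorder splits into left=[], right=[]
Reconstructed level-order: [4, 21, 7, 28]


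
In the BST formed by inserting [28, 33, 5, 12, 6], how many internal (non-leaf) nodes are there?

Tree built from: [28, 33, 5, 12, 6]
Tree (level-order array): [28, 5, 33, None, 12, None, None, 6]
Rule: An internal node has at least one child.
Per-node child counts:
  node 28: 2 child(ren)
  node 5: 1 child(ren)
  node 12: 1 child(ren)
  node 6: 0 child(ren)
  node 33: 0 child(ren)
Matching nodes: [28, 5, 12]
Count of internal (non-leaf) nodes: 3


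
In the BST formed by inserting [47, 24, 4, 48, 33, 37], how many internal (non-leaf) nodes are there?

Tree built from: [47, 24, 4, 48, 33, 37]
Tree (level-order array): [47, 24, 48, 4, 33, None, None, None, None, None, 37]
Rule: An internal node has at least one child.
Per-node child counts:
  node 47: 2 child(ren)
  node 24: 2 child(ren)
  node 4: 0 child(ren)
  node 33: 1 child(ren)
  node 37: 0 child(ren)
  node 48: 0 child(ren)
Matching nodes: [47, 24, 33]
Count of internal (non-leaf) nodes: 3


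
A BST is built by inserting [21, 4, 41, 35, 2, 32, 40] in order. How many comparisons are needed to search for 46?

Search path for 46: 21 -> 41
Found: False
Comparisons: 2


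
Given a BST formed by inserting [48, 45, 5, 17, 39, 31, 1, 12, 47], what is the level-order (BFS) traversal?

Tree insertion order: [48, 45, 5, 17, 39, 31, 1, 12, 47]
Tree (level-order array): [48, 45, None, 5, 47, 1, 17, None, None, None, None, 12, 39, None, None, 31]
BFS from the root, enqueuing left then right child of each popped node:
  queue [48] -> pop 48, enqueue [45], visited so far: [48]
  queue [45] -> pop 45, enqueue [5, 47], visited so far: [48, 45]
  queue [5, 47] -> pop 5, enqueue [1, 17], visited so far: [48, 45, 5]
  queue [47, 1, 17] -> pop 47, enqueue [none], visited so far: [48, 45, 5, 47]
  queue [1, 17] -> pop 1, enqueue [none], visited so far: [48, 45, 5, 47, 1]
  queue [17] -> pop 17, enqueue [12, 39], visited so far: [48, 45, 5, 47, 1, 17]
  queue [12, 39] -> pop 12, enqueue [none], visited so far: [48, 45, 5, 47, 1, 17, 12]
  queue [39] -> pop 39, enqueue [31], visited so far: [48, 45, 5, 47, 1, 17, 12, 39]
  queue [31] -> pop 31, enqueue [none], visited so far: [48, 45, 5, 47, 1, 17, 12, 39, 31]
Result: [48, 45, 5, 47, 1, 17, 12, 39, 31]


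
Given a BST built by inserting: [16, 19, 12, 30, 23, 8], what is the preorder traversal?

Tree insertion order: [16, 19, 12, 30, 23, 8]
Tree (level-order array): [16, 12, 19, 8, None, None, 30, None, None, 23]
Preorder traversal: [16, 12, 8, 19, 30, 23]


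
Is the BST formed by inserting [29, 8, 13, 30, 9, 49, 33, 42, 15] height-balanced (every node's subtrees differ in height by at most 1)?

Tree (level-order array): [29, 8, 30, None, 13, None, 49, 9, 15, 33, None, None, None, None, None, None, 42]
Definition: a tree is height-balanced if, at every node, |h(left) - h(right)| <= 1 (empty subtree has height -1).
Bottom-up per-node check:
  node 9: h_left=-1, h_right=-1, diff=0 [OK], height=0
  node 15: h_left=-1, h_right=-1, diff=0 [OK], height=0
  node 13: h_left=0, h_right=0, diff=0 [OK], height=1
  node 8: h_left=-1, h_right=1, diff=2 [FAIL (|-1-1|=2 > 1)], height=2
  node 42: h_left=-1, h_right=-1, diff=0 [OK], height=0
  node 33: h_left=-1, h_right=0, diff=1 [OK], height=1
  node 49: h_left=1, h_right=-1, diff=2 [FAIL (|1--1|=2 > 1)], height=2
  node 30: h_left=-1, h_right=2, diff=3 [FAIL (|-1-2|=3 > 1)], height=3
  node 29: h_left=2, h_right=3, diff=1 [OK], height=4
Node 8 violates the condition: |-1 - 1| = 2 > 1.
Result: Not balanced


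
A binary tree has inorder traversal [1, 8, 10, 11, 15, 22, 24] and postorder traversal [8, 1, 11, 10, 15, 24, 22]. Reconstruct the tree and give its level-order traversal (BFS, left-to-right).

Inorder:   [1, 8, 10, 11, 15, 22, 24]
Postorder: [8, 1, 11, 10, 15, 24, 22]
Algorithm: postorder visits root last, so walk postorder right-to-left;
each value is the root of the current inorder slice — split it at that
value, recurse on the right subtree first, then the left.
Recursive splits:
  root=22; inorder splits into left=[1, 8, 10, 11, 15], right=[24]
  root=24; inorder splits into left=[], right=[]
  root=15; inorder splits into left=[1, 8, 10, 11], right=[]
  root=10; inorder splits into left=[1, 8], right=[11]
  root=11; inorder splits into left=[], right=[]
  root=1; inorder splits into left=[], right=[8]
  root=8; inorder splits into left=[], right=[]
Reconstructed level-order: [22, 15, 24, 10, 1, 11, 8]


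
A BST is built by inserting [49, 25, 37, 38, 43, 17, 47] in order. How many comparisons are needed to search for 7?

Search path for 7: 49 -> 25 -> 17
Found: False
Comparisons: 3


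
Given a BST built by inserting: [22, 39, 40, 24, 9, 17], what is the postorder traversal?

Tree insertion order: [22, 39, 40, 24, 9, 17]
Tree (level-order array): [22, 9, 39, None, 17, 24, 40]
Postorder traversal: [17, 9, 24, 40, 39, 22]


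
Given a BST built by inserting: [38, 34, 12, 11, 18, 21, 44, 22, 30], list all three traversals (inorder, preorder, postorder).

Tree insertion order: [38, 34, 12, 11, 18, 21, 44, 22, 30]
Tree (level-order array): [38, 34, 44, 12, None, None, None, 11, 18, None, None, None, 21, None, 22, None, 30]
Inorder (L, root, R): [11, 12, 18, 21, 22, 30, 34, 38, 44]
Preorder (root, L, R): [38, 34, 12, 11, 18, 21, 22, 30, 44]
Postorder (L, R, root): [11, 30, 22, 21, 18, 12, 34, 44, 38]


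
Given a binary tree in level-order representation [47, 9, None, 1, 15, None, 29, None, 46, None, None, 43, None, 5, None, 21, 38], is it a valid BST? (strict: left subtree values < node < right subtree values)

Level-order array: [47, 9, None, 1, 15, None, 29, None, 46, None, None, 43, None, 5, None, 21, 38]
Validate using subtree bounds (lo, hi): at each node, require lo < value < hi,
then recurse left with hi=value and right with lo=value.
Preorder trace (stopping at first violation):
  at node 47 with bounds (-inf, +inf): OK
  at node 9 with bounds (-inf, 47): OK
  at node 1 with bounds (-inf, 9): OK
  at node 29 with bounds (1, 9): VIOLATION
Node 29 violates its bound: not (1 < 29 < 9).
Result: Not a valid BST


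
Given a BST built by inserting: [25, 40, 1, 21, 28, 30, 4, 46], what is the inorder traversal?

Tree insertion order: [25, 40, 1, 21, 28, 30, 4, 46]
Tree (level-order array): [25, 1, 40, None, 21, 28, 46, 4, None, None, 30]
Inorder traversal: [1, 4, 21, 25, 28, 30, 40, 46]


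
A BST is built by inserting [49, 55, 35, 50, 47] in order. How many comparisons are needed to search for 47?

Search path for 47: 49 -> 35 -> 47
Found: True
Comparisons: 3


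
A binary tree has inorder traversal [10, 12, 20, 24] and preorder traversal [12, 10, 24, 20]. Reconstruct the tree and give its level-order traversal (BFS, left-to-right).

Inorder:  [10, 12, 20, 24]
Preorder: [12, 10, 24, 20]
Algorithm: preorder visits root first, so consume preorder in order;
for each root, split the current inorder slice at that value into
left-subtree inorder and right-subtree inorder, then recurse.
Recursive splits:
  root=12; inorder splits into left=[10], right=[20, 24]
  root=10; inorder splits into left=[], right=[]
  root=24; inorder splits into left=[20], right=[]
  root=20; inorder splits into left=[], right=[]
Reconstructed level-order: [12, 10, 24, 20]


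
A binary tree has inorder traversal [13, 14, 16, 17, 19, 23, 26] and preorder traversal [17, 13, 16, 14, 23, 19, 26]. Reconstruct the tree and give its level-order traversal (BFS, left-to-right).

Inorder:  [13, 14, 16, 17, 19, 23, 26]
Preorder: [17, 13, 16, 14, 23, 19, 26]
Algorithm: preorder visits root first, so consume preorder in order;
for each root, split the current inorder slice at that value into
left-subtree inorder and right-subtree inorder, then recurse.
Recursive splits:
  root=17; inorder splits into left=[13, 14, 16], right=[19, 23, 26]
  root=13; inorder splits into left=[], right=[14, 16]
  root=16; inorder splits into left=[14], right=[]
  root=14; inorder splits into left=[], right=[]
  root=23; inorder splits into left=[19], right=[26]
  root=19; inorder splits into left=[], right=[]
  root=26; inorder splits into left=[], right=[]
Reconstructed level-order: [17, 13, 23, 16, 19, 26, 14]


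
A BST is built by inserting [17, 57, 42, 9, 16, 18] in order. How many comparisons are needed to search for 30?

Search path for 30: 17 -> 57 -> 42 -> 18
Found: False
Comparisons: 4


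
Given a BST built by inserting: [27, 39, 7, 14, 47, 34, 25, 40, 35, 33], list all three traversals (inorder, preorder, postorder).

Tree insertion order: [27, 39, 7, 14, 47, 34, 25, 40, 35, 33]
Tree (level-order array): [27, 7, 39, None, 14, 34, 47, None, 25, 33, 35, 40]
Inorder (L, root, R): [7, 14, 25, 27, 33, 34, 35, 39, 40, 47]
Preorder (root, L, R): [27, 7, 14, 25, 39, 34, 33, 35, 47, 40]
Postorder (L, R, root): [25, 14, 7, 33, 35, 34, 40, 47, 39, 27]


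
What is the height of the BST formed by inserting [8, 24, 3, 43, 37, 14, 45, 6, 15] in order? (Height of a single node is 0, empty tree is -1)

Insertion order: [8, 24, 3, 43, 37, 14, 45, 6, 15]
Tree (level-order array): [8, 3, 24, None, 6, 14, 43, None, None, None, 15, 37, 45]
Compute height bottom-up (empty subtree = -1):
  height(6) = 1 + max(-1, -1) = 0
  height(3) = 1 + max(-1, 0) = 1
  height(15) = 1 + max(-1, -1) = 0
  height(14) = 1 + max(-1, 0) = 1
  height(37) = 1 + max(-1, -1) = 0
  height(45) = 1 + max(-1, -1) = 0
  height(43) = 1 + max(0, 0) = 1
  height(24) = 1 + max(1, 1) = 2
  height(8) = 1 + max(1, 2) = 3
Height = 3


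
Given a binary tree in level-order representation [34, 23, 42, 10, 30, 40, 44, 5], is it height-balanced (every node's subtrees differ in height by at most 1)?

Tree (level-order array): [34, 23, 42, 10, 30, 40, 44, 5]
Definition: a tree is height-balanced if, at every node, |h(left) - h(right)| <= 1 (empty subtree has height -1).
Bottom-up per-node check:
  node 5: h_left=-1, h_right=-1, diff=0 [OK], height=0
  node 10: h_left=0, h_right=-1, diff=1 [OK], height=1
  node 30: h_left=-1, h_right=-1, diff=0 [OK], height=0
  node 23: h_left=1, h_right=0, diff=1 [OK], height=2
  node 40: h_left=-1, h_right=-1, diff=0 [OK], height=0
  node 44: h_left=-1, h_right=-1, diff=0 [OK], height=0
  node 42: h_left=0, h_right=0, diff=0 [OK], height=1
  node 34: h_left=2, h_right=1, diff=1 [OK], height=3
All nodes satisfy the balance condition.
Result: Balanced


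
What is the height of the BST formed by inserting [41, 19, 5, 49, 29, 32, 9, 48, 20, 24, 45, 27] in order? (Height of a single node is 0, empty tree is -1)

Insertion order: [41, 19, 5, 49, 29, 32, 9, 48, 20, 24, 45, 27]
Tree (level-order array): [41, 19, 49, 5, 29, 48, None, None, 9, 20, 32, 45, None, None, None, None, 24, None, None, None, None, None, 27]
Compute height bottom-up (empty subtree = -1):
  height(9) = 1 + max(-1, -1) = 0
  height(5) = 1 + max(-1, 0) = 1
  height(27) = 1 + max(-1, -1) = 0
  height(24) = 1 + max(-1, 0) = 1
  height(20) = 1 + max(-1, 1) = 2
  height(32) = 1 + max(-1, -1) = 0
  height(29) = 1 + max(2, 0) = 3
  height(19) = 1 + max(1, 3) = 4
  height(45) = 1 + max(-1, -1) = 0
  height(48) = 1 + max(0, -1) = 1
  height(49) = 1 + max(1, -1) = 2
  height(41) = 1 + max(4, 2) = 5
Height = 5


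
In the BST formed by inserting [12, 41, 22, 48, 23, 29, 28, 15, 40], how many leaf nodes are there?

Tree built from: [12, 41, 22, 48, 23, 29, 28, 15, 40]
Tree (level-order array): [12, None, 41, 22, 48, 15, 23, None, None, None, None, None, 29, 28, 40]
Rule: A leaf has 0 children.
Per-node child counts:
  node 12: 1 child(ren)
  node 41: 2 child(ren)
  node 22: 2 child(ren)
  node 15: 0 child(ren)
  node 23: 1 child(ren)
  node 29: 2 child(ren)
  node 28: 0 child(ren)
  node 40: 0 child(ren)
  node 48: 0 child(ren)
Matching nodes: [15, 28, 40, 48]
Count of leaf nodes: 4


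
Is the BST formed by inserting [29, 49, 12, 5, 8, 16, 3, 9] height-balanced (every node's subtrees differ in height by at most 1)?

Tree (level-order array): [29, 12, 49, 5, 16, None, None, 3, 8, None, None, None, None, None, 9]
Definition: a tree is height-balanced if, at every node, |h(left) - h(right)| <= 1 (empty subtree has height -1).
Bottom-up per-node check:
  node 3: h_left=-1, h_right=-1, diff=0 [OK], height=0
  node 9: h_left=-1, h_right=-1, diff=0 [OK], height=0
  node 8: h_left=-1, h_right=0, diff=1 [OK], height=1
  node 5: h_left=0, h_right=1, diff=1 [OK], height=2
  node 16: h_left=-1, h_right=-1, diff=0 [OK], height=0
  node 12: h_left=2, h_right=0, diff=2 [FAIL (|2-0|=2 > 1)], height=3
  node 49: h_left=-1, h_right=-1, diff=0 [OK], height=0
  node 29: h_left=3, h_right=0, diff=3 [FAIL (|3-0|=3 > 1)], height=4
Node 12 violates the condition: |2 - 0| = 2 > 1.
Result: Not balanced


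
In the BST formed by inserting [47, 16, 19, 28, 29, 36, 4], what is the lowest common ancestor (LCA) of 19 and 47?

Tree insertion order: [47, 16, 19, 28, 29, 36, 4]
Tree (level-order array): [47, 16, None, 4, 19, None, None, None, 28, None, 29, None, 36]
In a BST, the LCA of p=19, q=47 is the first node v on the
root-to-leaf path with p <= v <= q (go left if both < v, right if both > v).
Walk from root:
  at 47: 19 <= 47 <= 47, this is the LCA
LCA = 47


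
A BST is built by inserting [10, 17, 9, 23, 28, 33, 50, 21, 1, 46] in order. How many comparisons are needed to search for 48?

Search path for 48: 10 -> 17 -> 23 -> 28 -> 33 -> 50 -> 46
Found: False
Comparisons: 7


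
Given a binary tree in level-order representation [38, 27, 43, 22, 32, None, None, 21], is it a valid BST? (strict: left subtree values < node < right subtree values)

Level-order array: [38, 27, 43, 22, 32, None, None, 21]
Validate using subtree bounds (lo, hi): at each node, require lo < value < hi,
then recurse left with hi=value and right with lo=value.
Preorder trace (stopping at first violation):
  at node 38 with bounds (-inf, +inf): OK
  at node 27 with bounds (-inf, 38): OK
  at node 22 with bounds (-inf, 27): OK
  at node 21 with bounds (-inf, 22): OK
  at node 32 with bounds (27, 38): OK
  at node 43 with bounds (38, +inf): OK
No violation found at any node.
Result: Valid BST


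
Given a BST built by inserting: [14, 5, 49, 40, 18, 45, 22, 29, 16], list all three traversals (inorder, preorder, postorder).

Tree insertion order: [14, 5, 49, 40, 18, 45, 22, 29, 16]
Tree (level-order array): [14, 5, 49, None, None, 40, None, 18, 45, 16, 22, None, None, None, None, None, 29]
Inorder (L, root, R): [5, 14, 16, 18, 22, 29, 40, 45, 49]
Preorder (root, L, R): [14, 5, 49, 40, 18, 16, 22, 29, 45]
Postorder (L, R, root): [5, 16, 29, 22, 18, 45, 40, 49, 14]
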